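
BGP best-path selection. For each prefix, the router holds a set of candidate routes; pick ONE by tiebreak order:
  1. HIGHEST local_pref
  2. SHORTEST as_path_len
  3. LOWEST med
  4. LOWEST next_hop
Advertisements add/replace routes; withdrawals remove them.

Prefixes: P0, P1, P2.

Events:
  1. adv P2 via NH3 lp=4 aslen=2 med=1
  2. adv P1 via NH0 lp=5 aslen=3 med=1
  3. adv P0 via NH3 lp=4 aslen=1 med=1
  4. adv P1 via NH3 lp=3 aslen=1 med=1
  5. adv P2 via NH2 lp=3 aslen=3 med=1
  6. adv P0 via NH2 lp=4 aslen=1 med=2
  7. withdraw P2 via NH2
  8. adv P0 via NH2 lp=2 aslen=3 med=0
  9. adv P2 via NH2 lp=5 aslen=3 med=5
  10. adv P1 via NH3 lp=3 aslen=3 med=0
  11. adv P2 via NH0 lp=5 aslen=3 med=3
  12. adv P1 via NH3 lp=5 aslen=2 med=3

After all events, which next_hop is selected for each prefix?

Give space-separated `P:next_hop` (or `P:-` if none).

Answer: P0:NH3 P1:NH3 P2:NH0

Derivation:
Op 1: best P0=- P1=- P2=NH3
Op 2: best P0=- P1=NH0 P2=NH3
Op 3: best P0=NH3 P1=NH0 P2=NH3
Op 4: best P0=NH3 P1=NH0 P2=NH3
Op 5: best P0=NH3 P1=NH0 P2=NH3
Op 6: best P0=NH3 P1=NH0 P2=NH3
Op 7: best P0=NH3 P1=NH0 P2=NH3
Op 8: best P0=NH3 P1=NH0 P2=NH3
Op 9: best P0=NH3 P1=NH0 P2=NH2
Op 10: best P0=NH3 P1=NH0 P2=NH2
Op 11: best P0=NH3 P1=NH0 P2=NH0
Op 12: best P0=NH3 P1=NH3 P2=NH0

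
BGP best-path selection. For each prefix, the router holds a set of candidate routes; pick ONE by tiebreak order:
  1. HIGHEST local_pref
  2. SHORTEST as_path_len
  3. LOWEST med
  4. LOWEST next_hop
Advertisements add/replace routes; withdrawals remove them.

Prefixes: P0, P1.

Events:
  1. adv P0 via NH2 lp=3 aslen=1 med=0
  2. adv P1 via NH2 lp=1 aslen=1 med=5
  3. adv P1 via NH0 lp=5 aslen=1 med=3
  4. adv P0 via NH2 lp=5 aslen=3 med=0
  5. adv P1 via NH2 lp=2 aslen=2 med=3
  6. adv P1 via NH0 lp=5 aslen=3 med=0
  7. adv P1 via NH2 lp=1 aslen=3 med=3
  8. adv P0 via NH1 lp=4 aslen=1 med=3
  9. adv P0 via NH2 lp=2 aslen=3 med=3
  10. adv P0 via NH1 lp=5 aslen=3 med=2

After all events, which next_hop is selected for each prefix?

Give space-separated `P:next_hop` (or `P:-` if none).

Answer: P0:NH1 P1:NH0

Derivation:
Op 1: best P0=NH2 P1=-
Op 2: best P0=NH2 P1=NH2
Op 3: best P0=NH2 P1=NH0
Op 4: best P0=NH2 P1=NH0
Op 5: best P0=NH2 P1=NH0
Op 6: best P0=NH2 P1=NH0
Op 7: best P0=NH2 P1=NH0
Op 8: best P0=NH2 P1=NH0
Op 9: best P0=NH1 P1=NH0
Op 10: best P0=NH1 P1=NH0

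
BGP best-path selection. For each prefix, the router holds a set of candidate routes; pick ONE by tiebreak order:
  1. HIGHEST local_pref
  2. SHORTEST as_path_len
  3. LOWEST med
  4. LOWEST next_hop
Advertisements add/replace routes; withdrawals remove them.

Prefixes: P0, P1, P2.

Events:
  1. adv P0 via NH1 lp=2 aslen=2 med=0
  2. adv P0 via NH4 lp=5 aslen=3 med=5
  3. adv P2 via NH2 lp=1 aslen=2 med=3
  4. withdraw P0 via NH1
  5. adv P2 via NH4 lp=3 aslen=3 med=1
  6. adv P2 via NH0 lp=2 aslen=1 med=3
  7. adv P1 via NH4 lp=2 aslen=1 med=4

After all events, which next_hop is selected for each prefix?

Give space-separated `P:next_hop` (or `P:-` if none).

Answer: P0:NH4 P1:NH4 P2:NH4

Derivation:
Op 1: best P0=NH1 P1=- P2=-
Op 2: best P0=NH4 P1=- P2=-
Op 3: best P0=NH4 P1=- P2=NH2
Op 4: best P0=NH4 P1=- P2=NH2
Op 5: best P0=NH4 P1=- P2=NH4
Op 6: best P0=NH4 P1=- P2=NH4
Op 7: best P0=NH4 P1=NH4 P2=NH4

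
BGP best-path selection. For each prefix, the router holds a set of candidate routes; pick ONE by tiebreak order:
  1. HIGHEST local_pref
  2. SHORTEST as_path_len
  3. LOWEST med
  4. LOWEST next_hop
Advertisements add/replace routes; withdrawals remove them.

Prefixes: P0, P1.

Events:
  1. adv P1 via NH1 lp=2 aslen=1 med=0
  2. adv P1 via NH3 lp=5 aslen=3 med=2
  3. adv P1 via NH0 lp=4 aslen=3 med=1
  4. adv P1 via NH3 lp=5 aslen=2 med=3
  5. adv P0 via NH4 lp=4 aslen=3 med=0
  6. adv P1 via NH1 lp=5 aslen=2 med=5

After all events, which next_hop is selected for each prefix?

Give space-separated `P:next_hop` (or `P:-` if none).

Answer: P0:NH4 P1:NH3

Derivation:
Op 1: best P0=- P1=NH1
Op 2: best P0=- P1=NH3
Op 3: best P0=- P1=NH3
Op 4: best P0=- P1=NH3
Op 5: best P0=NH4 P1=NH3
Op 6: best P0=NH4 P1=NH3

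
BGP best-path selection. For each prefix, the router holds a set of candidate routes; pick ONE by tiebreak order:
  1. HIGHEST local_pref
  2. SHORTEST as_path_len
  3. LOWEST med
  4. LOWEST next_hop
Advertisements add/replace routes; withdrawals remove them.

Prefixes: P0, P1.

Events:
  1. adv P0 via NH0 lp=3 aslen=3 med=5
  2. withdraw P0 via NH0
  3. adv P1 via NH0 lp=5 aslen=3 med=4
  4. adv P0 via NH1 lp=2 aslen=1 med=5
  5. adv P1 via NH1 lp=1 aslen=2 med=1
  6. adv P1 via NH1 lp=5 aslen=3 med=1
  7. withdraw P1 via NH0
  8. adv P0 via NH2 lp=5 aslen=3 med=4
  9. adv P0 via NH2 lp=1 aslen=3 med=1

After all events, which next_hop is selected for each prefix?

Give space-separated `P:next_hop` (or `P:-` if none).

Op 1: best P0=NH0 P1=-
Op 2: best P0=- P1=-
Op 3: best P0=- P1=NH0
Op 4: best P0=NH1 P1=NH0
Op 5: best P0=NH1 P1=NH0
Op 6: best P0=NH1 P1=NH1
Op 7: best P0=NH1 P1=NH1
Op 8: best P0=NH2 P1=NH1
Op 9: best P0=NH1 P1=NH1

Answer: P0:NH1 P1:NH1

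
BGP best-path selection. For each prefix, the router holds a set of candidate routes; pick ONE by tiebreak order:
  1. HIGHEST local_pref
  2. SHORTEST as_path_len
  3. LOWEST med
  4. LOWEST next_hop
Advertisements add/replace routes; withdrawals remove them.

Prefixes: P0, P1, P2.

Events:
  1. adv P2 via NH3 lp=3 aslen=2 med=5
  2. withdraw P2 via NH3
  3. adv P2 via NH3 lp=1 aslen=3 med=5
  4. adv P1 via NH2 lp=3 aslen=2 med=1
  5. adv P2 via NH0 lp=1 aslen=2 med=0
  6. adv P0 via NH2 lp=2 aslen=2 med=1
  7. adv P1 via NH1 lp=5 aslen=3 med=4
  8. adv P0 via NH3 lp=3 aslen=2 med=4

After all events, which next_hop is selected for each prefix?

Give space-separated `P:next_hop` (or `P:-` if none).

Answer: P0:NH3 P1:NH1 P2:NH0

Derivation:
Op 1: best P0=- P1=- P2=NH3
Op 2: best P0=- P1=- P2=-
Op 3: best P0=- P1=- P2=NH3
Op 4: best P0=- P1=NH2 P2=NH3
Op 5: best P0=- P1=NH2 P2=NH0
Op 6: best P0=NH2 P1=NH2 P2=NH0
Op 7: best P0=NH2 P1=NH1 P2=NH0
Op 8: best P0=NH3 P1=NH1 P2=NH0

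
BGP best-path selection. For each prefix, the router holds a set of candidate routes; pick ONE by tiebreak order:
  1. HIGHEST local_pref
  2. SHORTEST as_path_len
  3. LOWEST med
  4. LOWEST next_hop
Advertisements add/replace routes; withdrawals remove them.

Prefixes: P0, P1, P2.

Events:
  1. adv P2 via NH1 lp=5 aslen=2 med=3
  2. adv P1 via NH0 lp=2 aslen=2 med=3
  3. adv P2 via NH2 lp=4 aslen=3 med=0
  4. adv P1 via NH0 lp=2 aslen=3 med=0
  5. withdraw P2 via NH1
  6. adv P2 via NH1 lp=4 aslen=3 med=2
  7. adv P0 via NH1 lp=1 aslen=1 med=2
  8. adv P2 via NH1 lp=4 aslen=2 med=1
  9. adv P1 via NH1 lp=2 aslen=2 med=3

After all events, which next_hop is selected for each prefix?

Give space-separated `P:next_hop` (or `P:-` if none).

Answer: P0:NH1 P1:NH1 P2:NH1

Derivation:
Op 1: best P0=- P1=- P2=NH1
Op 2: best P0=- P1=NH0 P2=NH1
Op 3: best P0=- P1=NH0 P2=NH1
Op 4: best P0=- P1=NH0 P2=NH1
Op 5: best P0=- P1=NH0 P2=NH2
Op 6: best P0=- P1=NH0 P2=NH2
Op 7: best P0=NH1 P1=NH0 P2=NH2
Op 8: best P0=NH1 P1=NH0 P2=NH1
Op 9: best P0=NH1 P1=NH1 P2=NH1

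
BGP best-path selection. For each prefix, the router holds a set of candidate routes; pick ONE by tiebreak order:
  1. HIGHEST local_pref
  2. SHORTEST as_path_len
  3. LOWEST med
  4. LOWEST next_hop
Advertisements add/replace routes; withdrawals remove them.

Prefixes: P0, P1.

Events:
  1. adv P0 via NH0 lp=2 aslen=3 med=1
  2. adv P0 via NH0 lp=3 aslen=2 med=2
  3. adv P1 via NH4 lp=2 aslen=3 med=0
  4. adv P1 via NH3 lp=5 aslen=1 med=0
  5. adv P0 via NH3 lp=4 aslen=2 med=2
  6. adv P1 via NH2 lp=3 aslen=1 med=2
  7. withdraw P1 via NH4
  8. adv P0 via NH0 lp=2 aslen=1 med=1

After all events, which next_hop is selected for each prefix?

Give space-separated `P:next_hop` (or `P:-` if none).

Op 1: best P0=NH0 P1=-
Op 2: best P0=NH0 P1=-
Op 3: best P0=NH0 P1=NH4
Op 4: best P0=NH0 P1=NH3
Op 5: best P0=NH3 P1=NH3
Op 6: best P0=NH3 P1=NH3
Op 7: best P0=NH3 P1=NH3
Op 8: best P0=NH3 P1=NH3

Answer: P0:NH3 P1:NH3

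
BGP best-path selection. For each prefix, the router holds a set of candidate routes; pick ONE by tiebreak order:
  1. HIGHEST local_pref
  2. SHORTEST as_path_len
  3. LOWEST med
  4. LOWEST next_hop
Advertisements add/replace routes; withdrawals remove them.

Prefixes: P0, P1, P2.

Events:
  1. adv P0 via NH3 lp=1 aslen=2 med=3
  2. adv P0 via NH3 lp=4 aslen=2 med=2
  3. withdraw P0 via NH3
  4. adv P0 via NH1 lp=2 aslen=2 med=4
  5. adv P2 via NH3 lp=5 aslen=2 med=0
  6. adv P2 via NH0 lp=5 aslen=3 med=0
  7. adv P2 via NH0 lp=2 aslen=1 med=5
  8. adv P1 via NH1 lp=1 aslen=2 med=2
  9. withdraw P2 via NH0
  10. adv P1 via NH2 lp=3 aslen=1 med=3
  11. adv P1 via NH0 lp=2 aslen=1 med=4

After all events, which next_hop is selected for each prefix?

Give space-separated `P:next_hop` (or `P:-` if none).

Op 1: best P0=NH3 P1=- P2=-
Op 2: best P0=NH3 P1=- P2=-
Op 3: best P0=- P1=- P2=-
Op 4: best P0=NH1 P1=- P2=-
Op 5: best P0=NH1 P1=- P2=NH3
Op 6: best P0=NH1 P1=- P2=NH3
Op 7: best P0=NH1 P1=- P2=NH3
Op 8: best P0=NH1 P1=NH1 P2=NH3
Op 9: best P0=NH1 P1=NH1 P2=NH3
Op 10: best P0=NH1 P1=NH2 P2=NH3
Op 11: best P0=NH1 P1=NH2 P2=NH3

Answer: P0:NH1 P1:NH2 P2:NH3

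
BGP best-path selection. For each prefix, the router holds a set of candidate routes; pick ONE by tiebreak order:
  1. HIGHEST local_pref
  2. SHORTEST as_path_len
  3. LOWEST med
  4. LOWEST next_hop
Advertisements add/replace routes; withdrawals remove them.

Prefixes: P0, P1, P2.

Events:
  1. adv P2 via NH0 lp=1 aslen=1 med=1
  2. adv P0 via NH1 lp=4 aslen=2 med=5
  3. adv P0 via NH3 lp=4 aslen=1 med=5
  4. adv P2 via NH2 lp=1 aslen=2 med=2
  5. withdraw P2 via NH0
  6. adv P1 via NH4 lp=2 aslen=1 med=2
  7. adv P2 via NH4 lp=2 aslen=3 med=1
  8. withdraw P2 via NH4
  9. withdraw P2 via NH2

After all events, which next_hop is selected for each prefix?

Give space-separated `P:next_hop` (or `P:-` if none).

Answer: P0:NH3 P1:NH4 P2:-

Derivation:
Op 1: best P0=- P1=- P2=NH0
Op 2: best P0=NH1 P1=- P2=NH0
Op 3: best P0=NH3 P1=- P2=NH0
Op 4: best P0=NH3 P1=- P2=NH0
Op 5: best P0=NH3 P1=- P2=NH2
Op 6: best P0=NH3 P1=NH4 P2=NH2
Op 7: best P0=NH3 P1=NH4 P2=NH4
Op 8: best P0=NH3 P1=NH4 P2=NH2
Op 9: best P0=NH3 P1=NH4 P2=-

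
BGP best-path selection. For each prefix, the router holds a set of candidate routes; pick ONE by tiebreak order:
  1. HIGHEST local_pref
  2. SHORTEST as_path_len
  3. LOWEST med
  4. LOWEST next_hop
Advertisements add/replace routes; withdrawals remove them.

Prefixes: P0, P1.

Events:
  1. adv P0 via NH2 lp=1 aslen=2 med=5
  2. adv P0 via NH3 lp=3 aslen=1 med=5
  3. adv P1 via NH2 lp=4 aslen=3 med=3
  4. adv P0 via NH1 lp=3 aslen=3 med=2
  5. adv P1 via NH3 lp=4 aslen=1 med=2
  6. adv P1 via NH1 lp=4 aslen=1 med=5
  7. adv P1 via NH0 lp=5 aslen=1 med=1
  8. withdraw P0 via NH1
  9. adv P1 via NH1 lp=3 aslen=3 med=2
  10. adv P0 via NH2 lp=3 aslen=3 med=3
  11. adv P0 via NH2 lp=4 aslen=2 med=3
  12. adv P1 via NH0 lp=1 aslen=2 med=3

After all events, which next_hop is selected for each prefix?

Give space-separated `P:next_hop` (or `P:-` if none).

Op 1: best P0=NH2 P1=-
Op 2: best P0=NH3 P1=-
Op 3: best P0=NH3 P1=NH2
Op 4: best P0=NH3 P1=NH2
Op 5: best P0=NH3 P1=NH3
Op 6: best P0=NH3 P1=NH3
Op 7: best P0=NH3 P1=NH0
Op 8: best P0=NH3 P1=NH0
Op 9: best P0=NH3 P1=NH0
Op 10: best P0=NH3 P1=NH0
Op 11: best P0=NH2 P1=NH0
Op 12: best P0=NH2 P1=NH3

Answer: P0:NH2 P1:NH3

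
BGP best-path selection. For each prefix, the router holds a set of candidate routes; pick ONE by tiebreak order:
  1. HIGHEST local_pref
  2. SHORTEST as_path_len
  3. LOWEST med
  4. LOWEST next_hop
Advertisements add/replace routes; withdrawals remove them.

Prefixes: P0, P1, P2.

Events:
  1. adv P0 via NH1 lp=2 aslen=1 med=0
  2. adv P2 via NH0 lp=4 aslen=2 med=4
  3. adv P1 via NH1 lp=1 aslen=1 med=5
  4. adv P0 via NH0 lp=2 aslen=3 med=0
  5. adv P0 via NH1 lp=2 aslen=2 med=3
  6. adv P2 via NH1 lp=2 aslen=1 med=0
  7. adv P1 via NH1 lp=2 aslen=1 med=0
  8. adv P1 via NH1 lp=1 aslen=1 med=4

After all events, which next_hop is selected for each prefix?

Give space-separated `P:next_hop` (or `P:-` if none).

Op 1: best P0=NH1 P1=- P2=-
Op 2: best P0=NH1 P1=- P2=NH0
Op 3: best P0=NH1 P1=NH1 P2=NH0
Op 4: best P0=NH1 P1=NH1 P2=NH0
Op 5: best P0=NH1 P1=NH1 P2=NH0
Op 6: best P0=NH1 P1=NH1 P2=NH0
Op 7: best P0=NH1 P1=NH1 P2=NH0
Op 8: best P0=NH1 P1=NH1 P2=NH0

Answer: P0:NH1 P1:NH1 P2:NH0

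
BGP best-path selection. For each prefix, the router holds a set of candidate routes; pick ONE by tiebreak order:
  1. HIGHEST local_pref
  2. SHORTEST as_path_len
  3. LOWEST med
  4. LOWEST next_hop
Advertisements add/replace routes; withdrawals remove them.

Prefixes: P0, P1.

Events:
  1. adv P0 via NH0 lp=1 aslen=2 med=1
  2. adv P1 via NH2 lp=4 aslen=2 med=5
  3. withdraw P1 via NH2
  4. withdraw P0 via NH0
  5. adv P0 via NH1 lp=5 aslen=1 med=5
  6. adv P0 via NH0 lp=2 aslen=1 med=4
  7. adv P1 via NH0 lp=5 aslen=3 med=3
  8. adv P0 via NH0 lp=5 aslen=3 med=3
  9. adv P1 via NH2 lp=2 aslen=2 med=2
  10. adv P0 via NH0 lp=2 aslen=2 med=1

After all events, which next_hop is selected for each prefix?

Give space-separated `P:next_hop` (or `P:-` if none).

Op 1: best P0=NH0 P1=-
Op 2: best P0=NH0 P1=NH2
Op 3: best P0=NH0 P1=-
Op 4: best P0=- P1=-
Op 5: best P0=NH1 P1=-
Op 6: best P0=NH1 P1=-
Op 7: best P0=NH1 P1=NH0
Op 8: best P0=NH1 P1=NH0
Op 9: best P0=NH1 P1=NH0
Op 10: best P0=NH1 P1=NH0

Answer: P0:NH1 P1:NH0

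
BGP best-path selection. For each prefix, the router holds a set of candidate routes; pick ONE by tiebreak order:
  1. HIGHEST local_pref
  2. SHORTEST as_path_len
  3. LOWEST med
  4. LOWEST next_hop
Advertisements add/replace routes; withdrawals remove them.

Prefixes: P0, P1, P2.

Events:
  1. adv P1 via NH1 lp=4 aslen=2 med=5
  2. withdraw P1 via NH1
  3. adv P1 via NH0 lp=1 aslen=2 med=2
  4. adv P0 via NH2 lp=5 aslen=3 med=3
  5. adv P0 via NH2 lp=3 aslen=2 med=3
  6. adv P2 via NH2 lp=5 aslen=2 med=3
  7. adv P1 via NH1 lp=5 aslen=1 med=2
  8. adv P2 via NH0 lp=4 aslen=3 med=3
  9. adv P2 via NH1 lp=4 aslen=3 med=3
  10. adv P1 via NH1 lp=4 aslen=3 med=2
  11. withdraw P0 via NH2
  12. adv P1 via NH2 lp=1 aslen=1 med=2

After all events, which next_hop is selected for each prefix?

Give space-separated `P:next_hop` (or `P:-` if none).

Answer: P0:- P1:NH1 P2:NH2

Derivation:
Op 1: best P0=- P1=NH1 P2=-
Op 2: best P0=- P1=- P2=-
Op 3: best P0=- P1=NH0 P2=-
Op 4: best P0=NH2 P1=NH0 P2=-
Op 5: best P0=NH2 P1=NH0 P2=-
Op 6: best P0=NH2 P1=NH0 P2=NH2
Op 7: best P0=NH2 P1=NH1 P2=NH2
Op 8: best P0=NH2 P1=NH1 P2=NH2
Op 9: best P0=NH2 P1=NH1 P2=NH2
Op 10: best P0=NH2 P1=NH1 P2=NH2
Op 11: best P0=- P1=NH1 P2=NH2
Op 12: best P0=- P1=NH1 P2=NH2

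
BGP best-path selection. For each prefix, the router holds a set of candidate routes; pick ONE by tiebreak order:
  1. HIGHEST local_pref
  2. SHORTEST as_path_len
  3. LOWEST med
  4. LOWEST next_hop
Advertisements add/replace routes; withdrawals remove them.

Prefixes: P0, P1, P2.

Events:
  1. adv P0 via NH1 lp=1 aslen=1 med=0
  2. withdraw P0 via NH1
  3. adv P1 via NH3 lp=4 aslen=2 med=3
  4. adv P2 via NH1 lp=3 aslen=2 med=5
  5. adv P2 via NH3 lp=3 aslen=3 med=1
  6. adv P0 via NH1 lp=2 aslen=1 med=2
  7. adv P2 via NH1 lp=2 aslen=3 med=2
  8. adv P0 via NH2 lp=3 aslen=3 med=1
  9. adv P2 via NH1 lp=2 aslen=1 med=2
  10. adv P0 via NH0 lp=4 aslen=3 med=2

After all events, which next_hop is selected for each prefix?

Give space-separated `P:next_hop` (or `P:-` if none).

Answer: P0:NH0 P1:NH3 P2:NH3

Derivation:
Op 1: best P0=NH1 P1=- P2=-
Op 2: best P0=- P1=- P2=-
Op 3: best P0=- P1=NH3 P2=-
Op 4: best P0=- P1=NH3 P2=NH1
Op 5: best P0=- P1=NH3 P2=NH1
Op 6: best P0=NH1 P1=NH3 P2=NH1
Op 7: best P0=NH1 P1=NH3 P2=NH3
Op 8: best P0=NH2 P1=NH3 P2=NH3
Op 9: best P0=NH2 P1=NH3 P2=NH3
Op 10: best P0=NH0 P1=NH3 P2=NH3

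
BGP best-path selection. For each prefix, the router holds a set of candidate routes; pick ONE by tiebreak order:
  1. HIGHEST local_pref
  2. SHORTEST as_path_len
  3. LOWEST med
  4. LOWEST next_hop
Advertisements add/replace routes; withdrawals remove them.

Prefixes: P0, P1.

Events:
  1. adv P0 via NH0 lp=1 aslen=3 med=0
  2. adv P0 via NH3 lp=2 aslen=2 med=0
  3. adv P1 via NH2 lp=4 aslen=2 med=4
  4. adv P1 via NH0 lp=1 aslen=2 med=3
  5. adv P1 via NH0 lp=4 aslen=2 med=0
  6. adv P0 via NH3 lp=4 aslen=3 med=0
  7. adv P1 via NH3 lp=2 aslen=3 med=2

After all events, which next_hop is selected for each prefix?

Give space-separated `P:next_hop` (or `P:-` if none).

Op 1: best P0=NH0 P1=-
Op 2: best P0=NH3 P1=-
Op 3: best P0=NH3 P1=NH2
Op 4: best P0=NH3 P1=NH2
Op 5: best P0=NH3 P1=NH0
Op 6: best P0=NH3 P1=NH0
Op 7: best P0=NH3 P1=NH0

Answer: P0:NH3 P1:NH0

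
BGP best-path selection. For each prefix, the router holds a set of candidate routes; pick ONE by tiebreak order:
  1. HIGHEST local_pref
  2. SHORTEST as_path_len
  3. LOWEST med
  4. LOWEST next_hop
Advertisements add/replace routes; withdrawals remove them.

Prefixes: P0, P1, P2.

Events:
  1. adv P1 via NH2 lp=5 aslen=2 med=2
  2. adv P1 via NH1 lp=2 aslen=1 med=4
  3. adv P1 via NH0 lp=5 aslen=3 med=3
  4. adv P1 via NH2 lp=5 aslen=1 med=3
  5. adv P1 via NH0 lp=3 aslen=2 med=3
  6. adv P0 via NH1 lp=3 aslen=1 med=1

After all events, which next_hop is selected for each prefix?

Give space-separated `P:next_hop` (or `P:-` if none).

Answer: P0:NH1 P1:NH2 P2:-

Derivation:
Op 1: best P0=- P1=NH2 P2=-
Op 2: best P0=- P1=NH2 P2=-
Op 3: best P0=- P1=NH2 P2=-
Op 4: best P0=- P1=NH2 P2=-
Op 5: best P0=- P1=NH2 P2=-
Op 6: best P0=NH1 P1=NH2 P2=-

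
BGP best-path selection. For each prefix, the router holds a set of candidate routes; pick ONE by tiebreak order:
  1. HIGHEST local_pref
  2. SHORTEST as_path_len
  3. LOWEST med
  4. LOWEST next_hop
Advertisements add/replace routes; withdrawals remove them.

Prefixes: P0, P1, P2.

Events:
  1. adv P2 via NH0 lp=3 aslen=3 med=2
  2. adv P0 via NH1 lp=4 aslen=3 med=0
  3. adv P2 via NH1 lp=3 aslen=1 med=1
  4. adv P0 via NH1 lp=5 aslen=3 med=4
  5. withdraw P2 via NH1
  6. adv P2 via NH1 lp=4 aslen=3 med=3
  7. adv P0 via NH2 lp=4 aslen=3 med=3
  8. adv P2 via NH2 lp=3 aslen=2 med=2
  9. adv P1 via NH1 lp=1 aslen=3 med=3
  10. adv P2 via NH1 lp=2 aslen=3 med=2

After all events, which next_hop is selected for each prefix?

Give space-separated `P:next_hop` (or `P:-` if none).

Answer: P0:NH1 P1:NH1 P2:NH2

Derivation:
Op 1: best P0=- P1=- P2=NH0
Op 2: best P0=NH1 P1=- P2=NH0
Op 3: best P0=NH1 P1=- P2=NH1
Op 4: best P0=NH1 P1=- P2=NH1
Op 5: best P0=NH1 P1=- P2=NH0
Op 6: best P0=NH1 P1=- P2=NH1
Op 7: best P0=NH1 P1=- P2=NH1
Op 8: best P0=NH1 P1=- P2=NH1
Op 9: best P0=NH1 P1=NH1 P2=NH1
Op 10: best P0=NH1 P1=NH1 P2=NH2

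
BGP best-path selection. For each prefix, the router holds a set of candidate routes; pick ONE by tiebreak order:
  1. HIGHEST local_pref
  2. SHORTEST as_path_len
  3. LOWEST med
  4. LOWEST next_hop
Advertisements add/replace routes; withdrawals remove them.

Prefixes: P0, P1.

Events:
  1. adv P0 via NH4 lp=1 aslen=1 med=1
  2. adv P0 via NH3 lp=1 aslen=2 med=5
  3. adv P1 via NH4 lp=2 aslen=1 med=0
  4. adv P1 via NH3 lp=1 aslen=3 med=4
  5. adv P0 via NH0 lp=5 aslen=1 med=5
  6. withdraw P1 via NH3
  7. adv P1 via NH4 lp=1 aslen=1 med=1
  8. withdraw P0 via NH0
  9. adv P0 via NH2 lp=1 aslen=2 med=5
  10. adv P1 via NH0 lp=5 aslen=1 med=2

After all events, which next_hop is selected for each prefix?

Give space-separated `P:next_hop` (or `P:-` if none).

Op 1: best P0=NH4 P1=-
Op 2: best P0=NH4 P1=-
Op 3: best P0=NH4 P1=NH4
Op 4: best P0=NH4 P1=NH4
Op 5: best P0=NH0 P1=NH4
Op 6: best P0=NH0 P1=NH4
Op 7: best P0=NH0 P1=NH4
Op 8: best P0=NH4 P1=NH4
Op 9: best P0=NH4 P1=NH4
Op 10: best P0=NH4 P1=NH0

Answer: P0:NH4 P1:NH0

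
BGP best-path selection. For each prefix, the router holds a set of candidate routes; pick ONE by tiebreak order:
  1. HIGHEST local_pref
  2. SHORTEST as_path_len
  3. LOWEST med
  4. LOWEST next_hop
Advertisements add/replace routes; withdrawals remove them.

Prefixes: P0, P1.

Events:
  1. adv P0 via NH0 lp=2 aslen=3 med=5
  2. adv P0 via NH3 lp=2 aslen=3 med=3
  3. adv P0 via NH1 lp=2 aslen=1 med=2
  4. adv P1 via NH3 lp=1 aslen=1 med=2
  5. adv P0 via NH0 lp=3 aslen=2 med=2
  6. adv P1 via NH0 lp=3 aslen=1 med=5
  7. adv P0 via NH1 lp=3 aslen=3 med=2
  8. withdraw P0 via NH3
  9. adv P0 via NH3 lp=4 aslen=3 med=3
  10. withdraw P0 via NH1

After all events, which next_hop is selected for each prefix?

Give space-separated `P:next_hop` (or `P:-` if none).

Op 1: best P0=NH0 P1=-
Op 2: best P0=NH3 P1=-
Op 3: best P0=NH1 P1=-
Op 4: best P0=NH1 P1=NH3
Op 5: best P0=NH0 P1=NH3
Op 6: best P0=NH0 P1=NH0
Op 7: best P0=NH0 P1=NH0
Op 8: best P0=NH0 P1=NH0
Op 9: best P0=NH3 P1=NH0
Op 10: best P0=NH3 P1=NH0

Answer: P0:NH3 P1:NH0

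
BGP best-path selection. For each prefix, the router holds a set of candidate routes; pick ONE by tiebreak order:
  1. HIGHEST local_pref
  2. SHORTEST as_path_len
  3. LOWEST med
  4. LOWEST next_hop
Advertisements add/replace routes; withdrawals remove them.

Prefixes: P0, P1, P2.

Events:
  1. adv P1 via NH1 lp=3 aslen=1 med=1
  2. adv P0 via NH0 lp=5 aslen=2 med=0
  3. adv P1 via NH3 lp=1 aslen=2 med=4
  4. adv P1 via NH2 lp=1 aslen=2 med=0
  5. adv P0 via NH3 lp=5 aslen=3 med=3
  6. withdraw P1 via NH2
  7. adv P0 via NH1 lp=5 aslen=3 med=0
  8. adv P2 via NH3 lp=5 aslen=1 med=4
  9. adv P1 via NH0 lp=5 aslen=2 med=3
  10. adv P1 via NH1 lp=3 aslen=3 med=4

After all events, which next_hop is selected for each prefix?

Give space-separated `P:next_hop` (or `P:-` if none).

Op 1: best P0=- P1=NH1 P2=-
Op 2: best P0=NH0 P1=NH1 P2=-
Op 3: best P0=NH0 P1=NH1 P2=-
Op 4: best P0=NH0 P1=NH1 P2=-
Op 5: best P0=NH0 P1=NH1 P2=-
Op 6: best P0=NH0 P1=NH1 P2=-
Op 7: best P0=NH0 P1=NH1 P2=-
Op 8: best P0=NH0 P1=NH1 P2=NH3
Op 9: best P0=NH0 P1=NH0 P2=NH3
Op 10: best P0=NH0 P1=NH0 P2=NH3

Answer: P0:NH0 P1:NH0 P2:NH3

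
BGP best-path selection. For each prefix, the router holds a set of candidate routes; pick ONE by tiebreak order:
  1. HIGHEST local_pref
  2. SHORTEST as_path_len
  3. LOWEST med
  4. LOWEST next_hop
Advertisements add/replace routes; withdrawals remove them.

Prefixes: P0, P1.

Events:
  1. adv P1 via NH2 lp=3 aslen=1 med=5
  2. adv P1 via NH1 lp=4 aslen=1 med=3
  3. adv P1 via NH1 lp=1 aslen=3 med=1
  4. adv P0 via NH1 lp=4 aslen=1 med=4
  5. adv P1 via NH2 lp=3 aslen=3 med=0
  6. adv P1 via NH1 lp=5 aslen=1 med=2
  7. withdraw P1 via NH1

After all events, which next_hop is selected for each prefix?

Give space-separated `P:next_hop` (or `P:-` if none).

Answer: P0:NH1 P1:NH2

Derivation:
Op 1: best P0=- P1=NH2
Op 2: best P0=- P1=NH1
Op 3: best P0=- P1=NH2
Op 4: best P0=NH1 P1=NH2
Op 5: best P0=NH1 P1=NH2
Op 6: best P0=NH1 P1=NH1
Op 7: best P0=NH1 P1=NH2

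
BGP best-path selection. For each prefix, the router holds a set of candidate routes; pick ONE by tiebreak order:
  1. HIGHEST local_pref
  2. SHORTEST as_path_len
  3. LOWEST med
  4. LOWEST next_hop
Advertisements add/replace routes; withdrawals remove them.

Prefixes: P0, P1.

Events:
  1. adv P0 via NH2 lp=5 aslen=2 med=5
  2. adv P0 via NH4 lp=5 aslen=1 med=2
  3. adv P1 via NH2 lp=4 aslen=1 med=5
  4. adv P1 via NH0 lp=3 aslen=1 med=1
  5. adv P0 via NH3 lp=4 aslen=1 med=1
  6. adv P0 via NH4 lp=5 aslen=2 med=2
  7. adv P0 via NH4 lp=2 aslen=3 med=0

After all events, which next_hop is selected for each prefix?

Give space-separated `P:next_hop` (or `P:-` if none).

Answer: P0:NH2 P1:NH2

Derivation:
Op 1: best P0=NH2 P1=-
Op 2: best P0=NH4 P1=-
Op 3: best P0=NH4 P1=NH2
Op 4: best P0=NH4 P1=NH2
Op 5: best P0=NH4 P1=NH2
Op 6: best P0=NH4 P1=NH2
Op 7: best P0=NH2 P1=NH2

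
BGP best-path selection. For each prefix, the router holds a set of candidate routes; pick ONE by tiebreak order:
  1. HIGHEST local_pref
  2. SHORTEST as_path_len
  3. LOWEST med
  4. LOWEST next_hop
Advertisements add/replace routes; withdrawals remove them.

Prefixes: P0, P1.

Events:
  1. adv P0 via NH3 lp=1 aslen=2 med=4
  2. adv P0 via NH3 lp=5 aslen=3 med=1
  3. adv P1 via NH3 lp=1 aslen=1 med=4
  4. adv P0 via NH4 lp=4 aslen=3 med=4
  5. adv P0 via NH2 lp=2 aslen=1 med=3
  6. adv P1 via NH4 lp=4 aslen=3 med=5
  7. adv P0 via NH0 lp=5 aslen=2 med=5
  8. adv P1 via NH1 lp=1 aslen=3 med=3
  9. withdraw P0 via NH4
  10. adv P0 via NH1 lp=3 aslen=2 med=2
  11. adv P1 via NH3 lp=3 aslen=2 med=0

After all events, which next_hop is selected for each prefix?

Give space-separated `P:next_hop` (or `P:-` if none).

Op 1: best P0=NH3 P1=-
Op 2: best P0=NH3 P1=-
Op 3: best P0=NH3 P1=NH3
Op 4: best P0=NH3 P1=NH3
Op 5: best P0=NH3 P1=NH3
Op 6: best P0=NH3 P1=NH4
Op 7: best P0=NH0 P1=NH4
Op 8: best P0=NH0 P1=NH4
Op 9: best P0=NH0 P1=NH4
Op 10: best P0=NH0 P1=NH4
Op 11: best P0=NH0 P1=NH4

Answer: P0:NH0 P1:NH4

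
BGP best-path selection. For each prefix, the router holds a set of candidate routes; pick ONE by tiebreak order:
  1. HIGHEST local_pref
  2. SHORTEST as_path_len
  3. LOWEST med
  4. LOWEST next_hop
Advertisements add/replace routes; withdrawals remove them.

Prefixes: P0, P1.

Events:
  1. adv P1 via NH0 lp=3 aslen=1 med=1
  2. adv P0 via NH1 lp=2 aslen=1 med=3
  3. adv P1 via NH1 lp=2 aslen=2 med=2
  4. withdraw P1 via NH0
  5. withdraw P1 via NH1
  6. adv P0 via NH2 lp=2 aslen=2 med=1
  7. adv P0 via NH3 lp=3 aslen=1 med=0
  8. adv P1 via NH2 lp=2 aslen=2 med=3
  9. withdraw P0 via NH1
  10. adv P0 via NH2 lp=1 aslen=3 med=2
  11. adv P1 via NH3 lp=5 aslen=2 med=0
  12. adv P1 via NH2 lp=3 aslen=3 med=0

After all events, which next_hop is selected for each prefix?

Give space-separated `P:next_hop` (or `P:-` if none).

Answer: P0:NH3 P1:NH3

Derivation:
Op 1: best P0=- P1=NH0
Op 2: best P0=NH1 P1=NH0
Op 3: best P0=NH1 P1=NH0
Op 4: best P0=NH1 P1=NH1
Op 5: best P0=NH1 P1=-
Op 6: best P0=NH1 P1=-
Op 7: best P0=NH3 P1=-
Op 8: best P0=NH3 P1=NH2
Op 9: best P0=NH3 P1=NH2
Op 10: best P0=NH3 P1=NH2
Op 11: best P0=NH3 P1=NH3
Op 12: best P0=NH3 P1=NH3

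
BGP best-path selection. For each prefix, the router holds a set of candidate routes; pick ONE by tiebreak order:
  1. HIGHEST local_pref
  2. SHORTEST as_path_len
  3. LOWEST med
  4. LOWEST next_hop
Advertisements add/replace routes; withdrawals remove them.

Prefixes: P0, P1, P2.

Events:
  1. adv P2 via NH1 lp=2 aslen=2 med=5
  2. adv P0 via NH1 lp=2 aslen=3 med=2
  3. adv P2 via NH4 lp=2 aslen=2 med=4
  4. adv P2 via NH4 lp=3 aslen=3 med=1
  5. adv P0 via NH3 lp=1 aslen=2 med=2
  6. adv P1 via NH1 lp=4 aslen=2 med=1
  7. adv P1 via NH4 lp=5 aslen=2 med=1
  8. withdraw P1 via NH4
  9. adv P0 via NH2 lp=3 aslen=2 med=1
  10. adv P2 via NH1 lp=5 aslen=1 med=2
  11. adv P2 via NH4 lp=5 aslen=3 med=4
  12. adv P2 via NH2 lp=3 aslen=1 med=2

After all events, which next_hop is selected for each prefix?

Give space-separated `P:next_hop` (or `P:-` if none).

Answer: P0:NH2 P1:NH1 P2:NH1

Derivation:
Op 1: best P0=- P1=- P2=NH1
Op 2: best P0=NH1 P1=- P2=NH1
Op 3: best P0=NH1 P1=- P2=NH4
Op 4: best P0=NH1 P1=- P2=NH4
Op 5: best P0=NH1 P1=- P2=NH4
Op 6: best P0=NH1 P1=NH1 P2=NH4
Op 7: best P0=NH1 P1=NH4 P2=NH4
Op 8: best P0=NH1 P1=NH1 P2=NH4
Op 9: best P0=NH2 P1=NH1 P2=NH4
Op 10: best P0=NH2 P1=NH1 P2=NH1
Op 11: best P0=NH2 P1=NH1 P2=NH1
Op 12: best P0=NH2 P1=NH1 P2=NH1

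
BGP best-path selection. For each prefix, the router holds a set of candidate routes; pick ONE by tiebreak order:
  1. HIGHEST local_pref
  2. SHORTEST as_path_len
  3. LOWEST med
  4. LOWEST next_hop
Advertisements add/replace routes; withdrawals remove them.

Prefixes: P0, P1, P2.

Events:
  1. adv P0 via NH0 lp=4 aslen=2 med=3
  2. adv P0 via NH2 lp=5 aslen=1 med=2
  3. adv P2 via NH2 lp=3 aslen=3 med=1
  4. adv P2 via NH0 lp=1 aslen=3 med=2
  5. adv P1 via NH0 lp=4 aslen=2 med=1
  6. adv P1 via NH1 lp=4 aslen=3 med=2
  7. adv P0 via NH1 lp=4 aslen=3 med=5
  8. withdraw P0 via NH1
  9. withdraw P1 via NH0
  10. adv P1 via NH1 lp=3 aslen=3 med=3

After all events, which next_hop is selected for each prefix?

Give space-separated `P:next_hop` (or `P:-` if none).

Answer: P0:NH2 P1:NH1 P2:NH2

Derivation:
Op 1: best P0=NH0 P1=- P2=-
Op 2: best P0=NH2 P1=- P2=-
Op 3: best P0=NH2 P1=- P2=NH2
Op 4: best P0=NH2 P1=- P2=NH2
Op 5: best P0=NH2 P1=NH0 P2=NH2
Op 6: best P0=NH2 P1=NH0 P2=NH2
Op 7: best P0=NH2 P1=NH0 P2=NH2
Op 8: best P0=NH2 P1=NH0 P2=NH2
Op 9: best P0=NH2 P1=NH1 P2=NH2
Op 10: best P0=NH2 P1=NH1 P2=NH2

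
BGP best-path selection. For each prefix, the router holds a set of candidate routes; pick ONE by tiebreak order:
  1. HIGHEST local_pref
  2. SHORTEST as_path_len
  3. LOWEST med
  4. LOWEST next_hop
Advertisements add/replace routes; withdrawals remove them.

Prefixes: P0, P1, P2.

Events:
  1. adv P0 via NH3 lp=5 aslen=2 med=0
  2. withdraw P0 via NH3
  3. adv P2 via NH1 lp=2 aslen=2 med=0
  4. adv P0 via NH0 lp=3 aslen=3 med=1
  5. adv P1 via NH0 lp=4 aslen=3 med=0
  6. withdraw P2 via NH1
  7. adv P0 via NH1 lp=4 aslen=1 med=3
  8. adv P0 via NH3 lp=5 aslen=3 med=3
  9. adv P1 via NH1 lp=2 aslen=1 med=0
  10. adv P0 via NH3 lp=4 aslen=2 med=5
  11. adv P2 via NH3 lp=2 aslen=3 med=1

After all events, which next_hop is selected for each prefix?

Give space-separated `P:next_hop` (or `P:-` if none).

Op 1: best P0=NH3 P1=- P2=-
Op 2: best P0=- P1=- P2=-
Op 3: best P0=- P1=- P2=NH1
Op 4: best P0=NH0 P1=- P2=NH1
Op 5: best P0=NH0 P1=NH0 P2=NH1
Op 6: best P0=NH0 P1=NH0 P2=-
Op 7: best P0=NH1 P1=NH0 P2=-
Op 8: best P0=NH3 P1=NH0 P2=-
Op 9: best P0=NH3 P1=NH0 P2=-
Op 10: best P0=NH1 P1=NH0 P2=-
Op 11: best P0=NH1 P1=NH0 P2=NH3

Answer: P0:NH1 P1:NH0 P2:NH3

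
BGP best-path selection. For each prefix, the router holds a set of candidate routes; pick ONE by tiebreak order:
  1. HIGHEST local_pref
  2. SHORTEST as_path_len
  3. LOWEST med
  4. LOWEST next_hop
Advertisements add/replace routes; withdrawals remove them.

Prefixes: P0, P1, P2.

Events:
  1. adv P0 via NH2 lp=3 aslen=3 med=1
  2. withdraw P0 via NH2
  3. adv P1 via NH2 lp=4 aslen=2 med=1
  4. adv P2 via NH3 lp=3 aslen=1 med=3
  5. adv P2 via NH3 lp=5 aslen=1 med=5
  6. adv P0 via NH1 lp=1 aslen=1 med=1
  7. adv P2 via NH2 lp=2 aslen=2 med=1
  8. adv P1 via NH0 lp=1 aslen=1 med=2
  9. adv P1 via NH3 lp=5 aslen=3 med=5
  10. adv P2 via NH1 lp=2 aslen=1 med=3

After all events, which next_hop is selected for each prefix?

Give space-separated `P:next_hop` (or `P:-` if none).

Answer: P0:NH1 P1:NH3 P2:NH3

Derivation:
Op 1: best P0=NH2 P1=- P2=-
Op 2: best P0=- P1=- P2=-
Op 3: best P0=- P1=NH2 P2=-
Op 4: best P0=- P1=NH2 P2=NH3
Op 5: best P0=- P1=NH2 P2=NH3
Op 6: best P0=NH1 P1=NH2 P2=NH3
Op 7: best P0=NH1 P1=NH2 P2=NH3
Op 8: best P0=NH1 P1=NH2 P2=NH3
Op 9: best P0=NH1 P1=NH3 P2=NH3
Op 10: best P0=NH1 P1=NH3 P2=NH3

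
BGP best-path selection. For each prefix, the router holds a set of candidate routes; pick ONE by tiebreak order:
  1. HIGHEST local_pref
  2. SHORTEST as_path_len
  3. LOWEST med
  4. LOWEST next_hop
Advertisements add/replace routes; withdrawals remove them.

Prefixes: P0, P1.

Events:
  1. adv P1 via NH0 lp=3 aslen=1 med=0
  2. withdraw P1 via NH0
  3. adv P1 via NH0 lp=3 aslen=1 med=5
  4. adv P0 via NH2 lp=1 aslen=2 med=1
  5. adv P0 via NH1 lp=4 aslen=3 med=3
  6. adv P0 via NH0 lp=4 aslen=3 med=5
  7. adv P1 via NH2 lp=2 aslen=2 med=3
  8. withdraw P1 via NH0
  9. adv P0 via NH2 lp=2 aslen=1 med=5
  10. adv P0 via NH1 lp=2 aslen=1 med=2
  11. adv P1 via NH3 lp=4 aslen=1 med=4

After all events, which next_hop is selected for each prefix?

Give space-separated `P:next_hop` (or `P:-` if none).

Op 1: best P0=- P1=NH0
Op 2: best P0=- P1=-
Op 3: best P0=- P1=NH0
Op 4: best P0=NH2 P1=NH0
Op 5: best P0=NH1 P1=NH0
Op 6: best P0=NH1 P1=NH0
Op 7: best P0=NH1 P1=NH0
Op 8: best P0=NH1 P1=NH2
Op 9: best P0=NH1 P1=NH2
Op 10: best P0=NH0 P1=NH2
Op 11: best P0=NH0 P1=NH3

Answer: P0:NH0 P1:NH3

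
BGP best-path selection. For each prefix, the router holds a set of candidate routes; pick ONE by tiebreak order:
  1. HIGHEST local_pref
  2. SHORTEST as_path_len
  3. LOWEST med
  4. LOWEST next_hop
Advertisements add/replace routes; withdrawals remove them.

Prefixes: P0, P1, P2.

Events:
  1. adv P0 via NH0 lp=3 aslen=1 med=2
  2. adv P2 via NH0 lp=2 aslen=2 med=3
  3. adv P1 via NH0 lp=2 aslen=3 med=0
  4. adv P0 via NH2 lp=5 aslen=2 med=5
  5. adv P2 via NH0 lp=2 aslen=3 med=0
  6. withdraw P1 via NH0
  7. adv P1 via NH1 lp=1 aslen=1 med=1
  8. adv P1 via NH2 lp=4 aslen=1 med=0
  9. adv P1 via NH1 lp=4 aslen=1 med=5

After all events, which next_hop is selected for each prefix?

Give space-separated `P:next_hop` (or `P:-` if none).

Answer: P0:NH2 P1:NH2 P2:NH0

Derivation:
Op 1: best P0=NH0 P1=- P2=-
Op 2: best P0=NH0 P1=- P2=NH0
Op 3: best P0=NH0 P1=NH0 P2=NH0
Op 4: best P0=NH2 P1=NH0 P2=NH0
Op 5: best P0=NH2 P1=NH0 P2=NH0
Op 6: best P0=NH2 P1=- P2=NH0
Op 7: best P0=NH2 P1=NH1 P2=NH0
Op 8: best P0=NH2 P1=NH2 P2=NH0
Op 9: best P0=NH2 P1=NH2 P2=NH0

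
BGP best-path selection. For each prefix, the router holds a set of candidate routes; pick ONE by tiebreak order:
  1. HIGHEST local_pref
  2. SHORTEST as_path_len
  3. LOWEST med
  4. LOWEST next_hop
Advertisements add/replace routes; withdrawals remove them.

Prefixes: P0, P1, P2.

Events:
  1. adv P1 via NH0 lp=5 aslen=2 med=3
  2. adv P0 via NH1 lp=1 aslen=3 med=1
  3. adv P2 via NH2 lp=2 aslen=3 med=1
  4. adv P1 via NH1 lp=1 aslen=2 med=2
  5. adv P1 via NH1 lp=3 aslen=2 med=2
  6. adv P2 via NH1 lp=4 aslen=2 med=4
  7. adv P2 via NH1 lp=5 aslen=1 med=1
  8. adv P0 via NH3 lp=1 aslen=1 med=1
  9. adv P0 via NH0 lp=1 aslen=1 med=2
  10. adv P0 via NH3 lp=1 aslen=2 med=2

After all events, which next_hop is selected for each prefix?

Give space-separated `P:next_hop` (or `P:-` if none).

Answer: P0:NH0 P1:NH0 P2:NH1

Derivation:
Op 1: best P0=- P1=NH0 P2=-
Op 2: best P0=NH1 P1=NH0 P2=-
Op 3: best P0=NH1 P1=NH0 P2=NH2
Op 4: best P0=NH1 P1=NH0 P2=NH2
Op 5: best P0=NH1 P1=NH0 P2=NH2
Op 6: best P0=NH1 P1=NH0 P2=NH1
Op 7: best P0=NH1 P1=NH0 P2=NH1
Op 8: best P0=NH3 P1=NH0 P2=NH1
Op 9: best P0=NH3 P1=NH0 P2=NH1
Op 10: best P0=NH0 P1=NH0 P2=NH1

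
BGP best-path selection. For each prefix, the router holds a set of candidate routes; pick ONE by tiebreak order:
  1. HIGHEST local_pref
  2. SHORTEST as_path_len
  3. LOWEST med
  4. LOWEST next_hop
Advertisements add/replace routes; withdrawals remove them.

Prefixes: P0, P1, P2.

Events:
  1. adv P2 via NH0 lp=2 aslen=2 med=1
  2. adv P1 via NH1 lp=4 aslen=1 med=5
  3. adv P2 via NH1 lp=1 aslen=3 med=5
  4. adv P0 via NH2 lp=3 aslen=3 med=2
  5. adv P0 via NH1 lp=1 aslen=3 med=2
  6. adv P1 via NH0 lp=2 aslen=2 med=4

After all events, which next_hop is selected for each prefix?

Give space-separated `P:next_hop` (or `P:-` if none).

Op 1: best P0=- P1=- P2=NH0
Op 2: best P0=- P1=NH1 P2=NH0
Op 3: best P0=- P1=NH1 P2=NH0
Op 4: best P0=NH2 P1=NH1 P2=NH0
Op 5: best P0=NH2 P1=NH1 P2=NH0
Op 6: best P0=NH2 P1=NH1 P2=NH0

Answer: P0:NH2 P1:NH1 P2:NH0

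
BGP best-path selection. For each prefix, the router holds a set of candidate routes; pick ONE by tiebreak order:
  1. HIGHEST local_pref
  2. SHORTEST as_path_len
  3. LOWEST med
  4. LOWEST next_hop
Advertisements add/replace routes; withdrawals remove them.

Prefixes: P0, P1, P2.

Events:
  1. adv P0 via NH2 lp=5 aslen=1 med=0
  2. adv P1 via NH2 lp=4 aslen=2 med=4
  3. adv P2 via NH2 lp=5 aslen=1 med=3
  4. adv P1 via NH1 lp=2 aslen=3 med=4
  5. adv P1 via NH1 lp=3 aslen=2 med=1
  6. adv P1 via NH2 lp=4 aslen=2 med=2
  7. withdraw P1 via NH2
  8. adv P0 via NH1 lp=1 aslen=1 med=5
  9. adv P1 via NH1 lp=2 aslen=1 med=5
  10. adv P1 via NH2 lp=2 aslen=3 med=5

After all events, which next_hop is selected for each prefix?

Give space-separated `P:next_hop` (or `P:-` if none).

Answer: P0:NH2 P1:NH1 P2:NH2

Derivation:
Op 1: best P0=NH2 P1=- P2=-
Op 2: best P0=NH2 P1=NH2 P2=-
Op 3: best P0=NH2 P1=NH2 P2=NH2
Op 4: best P0=NH2 P1=NH2 P2=NH2
Op 5: best P0=NH2 P1=NH2 P2=NH2
Op 6: best P0=NH2 P1=NH2 P2=NH2
Op 7: best P0=NH2 P1=NH1 P2=NH2
Op 8: best P0=NH2 P1=NH1 P2=NH2
Op 9: best P0=NH2 P1=NH1 P2=NH2
Op 10: best P0=NH2 P1=NH1 P2=NH2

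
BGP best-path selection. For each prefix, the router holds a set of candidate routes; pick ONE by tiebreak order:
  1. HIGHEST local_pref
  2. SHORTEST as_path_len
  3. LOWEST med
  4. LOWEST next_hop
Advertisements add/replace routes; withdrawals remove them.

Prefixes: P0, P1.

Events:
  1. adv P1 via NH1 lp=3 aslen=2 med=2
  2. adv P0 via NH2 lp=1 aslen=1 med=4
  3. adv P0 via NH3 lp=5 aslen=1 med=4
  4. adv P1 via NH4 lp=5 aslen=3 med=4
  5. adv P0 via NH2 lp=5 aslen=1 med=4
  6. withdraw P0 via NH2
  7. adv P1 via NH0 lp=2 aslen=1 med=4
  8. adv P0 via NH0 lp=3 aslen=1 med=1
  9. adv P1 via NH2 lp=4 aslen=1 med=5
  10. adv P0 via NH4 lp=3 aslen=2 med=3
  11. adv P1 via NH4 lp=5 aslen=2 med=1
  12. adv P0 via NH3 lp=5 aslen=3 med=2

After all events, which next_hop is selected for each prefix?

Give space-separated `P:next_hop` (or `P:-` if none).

Op 1: best P0=- P1=NH1
Op 2: best P0=NH2 P1=NH1
Op 3: best P0=NH3 P1=NH1
Op 4: best P0=NH3 P1=NH4
Op 5: best P0=NH2 P1=NH4
Op 6: best P0=NH3 P1=NH4
Op 7: best P0=NH3 P1=NH4
Op 8: best P0=NH3 P1=NH4
Op 9: best P0=NH3 P1=NH4
Op 10: best P0=NH3 P1=NH4
Op 11: best P0=NH3 P1=NH4
Op 12: best P0=NH3 P1=NH4

Answer: P0:NH3 P1:NH4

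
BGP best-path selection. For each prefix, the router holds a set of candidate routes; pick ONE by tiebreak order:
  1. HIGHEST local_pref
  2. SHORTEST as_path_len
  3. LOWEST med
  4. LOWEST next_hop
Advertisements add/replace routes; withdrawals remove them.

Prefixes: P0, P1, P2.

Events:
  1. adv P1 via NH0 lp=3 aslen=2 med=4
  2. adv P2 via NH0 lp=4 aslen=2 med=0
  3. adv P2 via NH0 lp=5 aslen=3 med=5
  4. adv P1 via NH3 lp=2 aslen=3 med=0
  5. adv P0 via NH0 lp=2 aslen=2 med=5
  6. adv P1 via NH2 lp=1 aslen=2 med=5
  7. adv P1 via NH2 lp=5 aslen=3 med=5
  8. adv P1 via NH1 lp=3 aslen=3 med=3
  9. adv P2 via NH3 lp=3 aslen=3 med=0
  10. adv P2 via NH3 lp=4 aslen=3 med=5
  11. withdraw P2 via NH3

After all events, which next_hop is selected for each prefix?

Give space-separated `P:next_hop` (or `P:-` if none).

Answer: P0:NH0 P1:NH2 P2:NH0

Derivation:
Op 1: best P0=- P1=NH0 P2=-
Op 2: best P0=- P1=NH0 P2=NH0
Op 3: best P0=- P1=NH0 P2=NH0
Op 4: best P0=- P1=NH0 P2=NH0
Op 5: best P0=NH0 P1=NH0 P2=NH0
Op 6: best P0=NH0 P1=NH0 P2=NH0
Op 7: best P0=NH0 P1=NH2 P2=NH0
Op 8: best P0=NH0 P1=NH2 P2=NH0
Op 9: best P0=NH0 P1=NH2 P2=NH0
Op 10: best P0=NH0 P1=NH2 P2=NH0
Op 11: best P0=NH0 P1=NH2 P2=NH0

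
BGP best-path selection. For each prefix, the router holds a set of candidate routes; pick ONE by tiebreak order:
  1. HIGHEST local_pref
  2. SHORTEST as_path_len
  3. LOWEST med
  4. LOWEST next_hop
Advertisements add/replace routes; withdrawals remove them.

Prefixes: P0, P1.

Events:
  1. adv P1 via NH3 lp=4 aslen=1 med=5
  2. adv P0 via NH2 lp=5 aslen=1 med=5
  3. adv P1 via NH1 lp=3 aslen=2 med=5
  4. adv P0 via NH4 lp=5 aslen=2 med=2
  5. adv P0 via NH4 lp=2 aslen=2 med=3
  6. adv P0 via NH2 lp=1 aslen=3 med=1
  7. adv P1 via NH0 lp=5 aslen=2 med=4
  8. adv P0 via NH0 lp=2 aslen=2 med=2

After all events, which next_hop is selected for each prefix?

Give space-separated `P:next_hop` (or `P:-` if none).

Op 1: best P0=- P1=NH3
Op 2: best P0=NH2 P1=NH3
Op 3: best P0=NH2 P1=NH3
Op 4: best P0=NH2 P1=NH3
Op 5: best P0=NH2 P1=NH3
Op 6: best P0=NH4 P1=NH3
Op 7: best P0=NH4 P1=NH0
Op 8: best P0=NH0 P1=NH0

Answer: P0:NH0 P1:NH0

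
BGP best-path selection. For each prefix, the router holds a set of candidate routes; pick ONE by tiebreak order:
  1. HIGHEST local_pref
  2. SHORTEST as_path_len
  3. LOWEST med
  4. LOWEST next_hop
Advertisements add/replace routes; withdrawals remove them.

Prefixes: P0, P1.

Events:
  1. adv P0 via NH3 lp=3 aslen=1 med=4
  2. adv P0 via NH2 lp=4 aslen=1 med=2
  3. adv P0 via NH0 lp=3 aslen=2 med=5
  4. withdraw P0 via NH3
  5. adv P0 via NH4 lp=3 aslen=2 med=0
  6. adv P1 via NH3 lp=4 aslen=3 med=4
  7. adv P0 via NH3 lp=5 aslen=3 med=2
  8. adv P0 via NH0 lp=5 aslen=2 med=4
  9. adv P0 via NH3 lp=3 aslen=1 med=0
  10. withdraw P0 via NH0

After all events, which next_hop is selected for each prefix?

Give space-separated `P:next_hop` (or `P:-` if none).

Op 1: best P0=NH3 P1=-
Op 2: best P0=NH2 P1=-
Op 3: best P0=NH2 P1=-
Op 4: best P0=NH2 P1=-
Op 5: best P0=NH2 P1=-
Op 6: best P0=NH2 P1=NH3
Op 7: best P0=NH3 P1=NH3
Op 8: best P0=NH0 P1=NH3
Op 9: best P0=NH0 P1=NH3
Op 10: best P0=NH2 P1=NH3

Answer: P0:NH2 P1:NH3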